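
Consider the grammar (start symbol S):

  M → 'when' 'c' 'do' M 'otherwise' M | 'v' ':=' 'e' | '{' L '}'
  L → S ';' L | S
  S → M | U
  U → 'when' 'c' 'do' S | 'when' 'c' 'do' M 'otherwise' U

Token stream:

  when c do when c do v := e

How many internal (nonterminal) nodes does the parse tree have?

[S [U when c do [S [U when c do [S [M v := e]]]]]]

6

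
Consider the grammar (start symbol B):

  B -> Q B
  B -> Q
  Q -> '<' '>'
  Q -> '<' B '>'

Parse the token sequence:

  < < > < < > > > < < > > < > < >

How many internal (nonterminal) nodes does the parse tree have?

16

[B [Q < [B [Q < >] [B [Q < [B [Q < >]] >]]] >] [B [Q < [B [Q < >]] >] [B [Q < >] [B [Q < >]]]]]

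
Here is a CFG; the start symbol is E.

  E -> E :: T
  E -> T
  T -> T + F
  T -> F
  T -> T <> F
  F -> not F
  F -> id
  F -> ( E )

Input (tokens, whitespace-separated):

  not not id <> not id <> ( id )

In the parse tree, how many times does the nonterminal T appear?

4

[E [T [T [T [F not [F not [F id]]]] <> [F not [F id]]] <> [F ( [E [T [F id]]] )]]]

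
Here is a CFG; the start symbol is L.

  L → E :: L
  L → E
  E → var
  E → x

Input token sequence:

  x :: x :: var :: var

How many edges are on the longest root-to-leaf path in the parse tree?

[L [E x] :: [L [E x] :: [L [E var] :: [L [E var]]]]]

5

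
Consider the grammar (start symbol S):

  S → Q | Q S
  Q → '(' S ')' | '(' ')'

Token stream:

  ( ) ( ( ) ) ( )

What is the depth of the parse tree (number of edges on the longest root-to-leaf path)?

5

[S [Q ( )] [S [Q ( [S [Q ( )]] )] [S [Q ( )]]]]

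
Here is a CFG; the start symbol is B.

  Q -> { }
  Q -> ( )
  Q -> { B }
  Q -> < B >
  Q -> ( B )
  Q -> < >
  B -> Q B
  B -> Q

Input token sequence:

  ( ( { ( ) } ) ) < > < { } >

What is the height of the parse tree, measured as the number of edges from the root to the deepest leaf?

8

[B [Q ( [B [Q ( [B [Q { [B [Q ( )]] }]] )]] )] [B [Q < >] [B [Q < [B [Q { }]] >]]]]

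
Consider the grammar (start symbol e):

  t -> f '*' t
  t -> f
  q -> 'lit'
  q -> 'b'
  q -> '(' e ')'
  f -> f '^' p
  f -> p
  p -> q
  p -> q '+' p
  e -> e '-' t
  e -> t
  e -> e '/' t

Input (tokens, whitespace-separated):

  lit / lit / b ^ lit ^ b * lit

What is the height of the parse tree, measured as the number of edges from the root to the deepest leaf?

[e [e [e [t [f [p [q lit]]]]] / [t [f [p [q lit]]]]] / [t [f [f [f [p [q b]]] ^ [p [q lit]]] ^ [p [q b]]] * [t [f [p [q lit]]]]]]

7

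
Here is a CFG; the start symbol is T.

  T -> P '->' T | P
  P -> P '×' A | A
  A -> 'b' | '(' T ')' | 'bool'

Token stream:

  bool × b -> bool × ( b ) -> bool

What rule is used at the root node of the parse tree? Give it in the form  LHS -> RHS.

[T [P [P [A bool]] × [A b]] -> [T [P [P [A bool]] × [A ( [T [P [A b]]] )]] -> [T [P [A bool]]]]]

T -> P '->' T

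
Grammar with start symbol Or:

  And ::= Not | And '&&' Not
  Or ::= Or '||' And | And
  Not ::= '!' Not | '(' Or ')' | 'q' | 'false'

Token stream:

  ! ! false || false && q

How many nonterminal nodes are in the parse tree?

10

[Or [Or [And [Not ! [Not ! [Not false]]]]] || [And [And [Not false]] && [Not q]]]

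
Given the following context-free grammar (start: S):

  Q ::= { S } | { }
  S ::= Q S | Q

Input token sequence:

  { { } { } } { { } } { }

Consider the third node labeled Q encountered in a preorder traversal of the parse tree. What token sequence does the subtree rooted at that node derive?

{ }

[S [Q { [S [Q { }] [S [Q { }]]] }] [S [Q { [S [Q { }]] }] [S [Q { }]]]]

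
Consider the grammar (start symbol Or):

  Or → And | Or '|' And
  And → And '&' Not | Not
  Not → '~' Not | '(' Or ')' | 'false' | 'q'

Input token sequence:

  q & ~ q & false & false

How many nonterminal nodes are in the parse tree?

[Or [And [And [And [And [Not q]] & [Not ~ [Not q]]] & [Not false]] & [Not false]]]

10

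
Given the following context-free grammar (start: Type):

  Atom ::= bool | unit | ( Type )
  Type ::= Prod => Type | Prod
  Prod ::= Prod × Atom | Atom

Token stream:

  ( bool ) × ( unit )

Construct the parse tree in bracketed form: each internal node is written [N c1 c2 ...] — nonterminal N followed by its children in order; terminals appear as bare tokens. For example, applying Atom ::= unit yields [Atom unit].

[Type [Prod [Prod [Atom ( [Type [Prod [Atom bool]]] )]] × [Atom ( [Type [Prod [Atom unit]]] )]]]

Type
Prod
Prod × Atom
Atom × Atom
( Type ) × Atom
( Prod ) × Atom
( Atom ) × Atom
( bool ) × Atom
( bool ) × ( Type )
( bool ) × ( Prod )
( bool ) × ( Atom )
( bool ) × ( unit )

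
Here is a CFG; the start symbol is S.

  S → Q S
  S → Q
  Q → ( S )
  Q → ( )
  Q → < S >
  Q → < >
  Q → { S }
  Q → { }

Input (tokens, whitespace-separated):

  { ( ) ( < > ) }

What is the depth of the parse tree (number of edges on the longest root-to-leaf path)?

[S [Q { [S [Q ( )] [S [Q ( [S [Q < >]] )]]] }]]

7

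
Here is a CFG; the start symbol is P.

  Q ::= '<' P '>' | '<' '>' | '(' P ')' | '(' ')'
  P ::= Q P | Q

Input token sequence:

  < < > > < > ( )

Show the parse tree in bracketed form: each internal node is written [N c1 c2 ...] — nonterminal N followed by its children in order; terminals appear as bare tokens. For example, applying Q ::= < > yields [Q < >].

[P [Q < [P [Q < >]] >] [P [Q < >] [P [Q ( )]]]]

P
Q P
< P > P
< Q > P
< < > > P
< < > > Q P
< < > > < > P
< < > > < > Q
< < > > < > ( )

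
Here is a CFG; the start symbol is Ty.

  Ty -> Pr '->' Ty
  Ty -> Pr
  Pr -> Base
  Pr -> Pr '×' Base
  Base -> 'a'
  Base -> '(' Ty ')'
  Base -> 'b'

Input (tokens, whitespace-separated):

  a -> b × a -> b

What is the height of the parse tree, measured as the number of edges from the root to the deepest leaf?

[Ty [Pr [Base a]] -> [Ty [Pr [Pr [Base b]] × [Base a]] -> [Ty [Pr [Base b]]]]]

5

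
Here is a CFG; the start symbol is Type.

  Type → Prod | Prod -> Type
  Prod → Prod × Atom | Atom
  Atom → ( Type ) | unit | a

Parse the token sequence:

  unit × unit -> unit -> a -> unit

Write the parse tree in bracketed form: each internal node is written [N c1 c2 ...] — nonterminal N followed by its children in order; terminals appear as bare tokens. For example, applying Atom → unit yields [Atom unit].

[Type [Prod [Prod [Atom unit]] × [Atom unit]] -> [Type [Prod [Atom unit]] -> [Type [Prod [Atom a]] -> [Type [Prod [Atom unit]]]]]]

Type
Prod -> Type
Prod × Atom -> Type
Atom × Atom -> Type
unit × Atom -> Type
unit × unit -> Type
unit × unit -> Prod -> Type
unit × unit -> Atom -> Type
unit × unit -> unit -> Type
unit × unit -> unit -> Prod -> Type
unit × unit -> unit -> Atom -> Type
unit × unit -> unit -> a -> Type
unit × unit -> unit -> a -> Prod
unit × unit -> unit -> a -> Atom
unit × unit -> unit -> a -> unit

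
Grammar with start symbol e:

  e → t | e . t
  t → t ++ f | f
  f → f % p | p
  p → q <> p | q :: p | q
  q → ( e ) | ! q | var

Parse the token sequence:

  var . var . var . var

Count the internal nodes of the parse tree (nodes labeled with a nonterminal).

20

[e [e [e [e [t [f [p [q var]]]]] . [t [f [p [q var]]]]] . [t [f [p [q var]]]]] . [t [f [p [q var]]]]]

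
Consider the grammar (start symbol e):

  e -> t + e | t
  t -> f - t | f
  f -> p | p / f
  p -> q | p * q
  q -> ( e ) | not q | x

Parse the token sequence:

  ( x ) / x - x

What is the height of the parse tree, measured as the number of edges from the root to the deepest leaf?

[e [t [f [p [q ( [e [t [f [p [q x]]]]] )]] / [f [p [q x]]]] - [t [f [p [q x]]]]]]

10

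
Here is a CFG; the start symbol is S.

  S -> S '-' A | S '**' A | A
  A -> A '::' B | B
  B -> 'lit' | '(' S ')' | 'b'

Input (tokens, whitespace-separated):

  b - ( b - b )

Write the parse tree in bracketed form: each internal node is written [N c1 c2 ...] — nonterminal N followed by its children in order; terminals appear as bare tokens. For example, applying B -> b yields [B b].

[S [S [A [B b]]] - [A [B ( [S [S [A [B b]]] - [A [B b]]] )]]]

S
S - A
A - A
B - A
b - A
b - B
b - ( S )
b - ( S - A )
b - ( A - A )
b - ( B - A )
b - ( b - A )
b - ( b - B )
b - ( b - b )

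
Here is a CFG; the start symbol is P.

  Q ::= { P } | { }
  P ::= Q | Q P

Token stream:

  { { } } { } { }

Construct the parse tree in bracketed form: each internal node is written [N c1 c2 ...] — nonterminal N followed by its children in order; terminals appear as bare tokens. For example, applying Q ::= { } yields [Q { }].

P
Q P
{ P } P
{ Q } P
{ { } } P
{ { } } Q P
{ { } } { } P
{ { } } { } Q
{ { } } { } { }

[P [Q { [P [Q { }]] }] [P [Q { }] [P [Q { }]]]]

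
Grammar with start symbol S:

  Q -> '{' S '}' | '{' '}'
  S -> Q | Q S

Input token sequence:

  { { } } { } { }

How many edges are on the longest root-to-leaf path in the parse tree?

4

[S [Q { [S [Q { }]] }] [S [Q { }] [S [Q { }]]]]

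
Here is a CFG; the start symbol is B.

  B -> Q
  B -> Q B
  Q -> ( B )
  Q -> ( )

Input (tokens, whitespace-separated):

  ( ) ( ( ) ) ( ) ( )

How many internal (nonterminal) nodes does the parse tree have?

10

[B [Q ( )] [B [Q ( [B [Q ( )]] )] [B [Q ( )] [B [Q ( )]]]]]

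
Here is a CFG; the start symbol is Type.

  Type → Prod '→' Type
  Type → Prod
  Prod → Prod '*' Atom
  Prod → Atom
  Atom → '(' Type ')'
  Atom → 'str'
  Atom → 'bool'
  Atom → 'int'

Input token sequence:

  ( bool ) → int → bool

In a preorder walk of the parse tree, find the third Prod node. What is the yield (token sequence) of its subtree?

int

[Type [Prod [Atom ( [Type [Prod [Atom bool]]] )]] → [Type [Prod [Atom int]] → [Type [Prod [Atom bool]]]]]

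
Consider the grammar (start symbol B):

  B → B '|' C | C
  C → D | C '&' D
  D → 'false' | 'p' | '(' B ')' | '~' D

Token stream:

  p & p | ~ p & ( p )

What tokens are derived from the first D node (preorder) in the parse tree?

[B [B [C [C [D p]] & [D p]]] | [C [C [D ~ [D p]]] & [D ( [B [C [D p]]] )]]]

p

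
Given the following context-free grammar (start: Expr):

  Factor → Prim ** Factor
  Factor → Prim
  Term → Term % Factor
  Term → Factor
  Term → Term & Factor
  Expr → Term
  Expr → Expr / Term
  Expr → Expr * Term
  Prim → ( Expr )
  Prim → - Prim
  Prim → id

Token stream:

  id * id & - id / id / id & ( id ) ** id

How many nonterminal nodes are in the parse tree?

[Expr [Expr [Expr [Expr [Term [Factor [Prim id]]]] * [Term [Term [Factor [Prim id]]] & [Factor [Prim - [Prim id]]]]] / [Term [Factor [Prim id]]]] / [Term [Term [Factor [Prim id]]] & [Factor [Prim ( [Expr [Term [Factor [Prim id]]]] )] ** [Factor [Prim id]]]]]

29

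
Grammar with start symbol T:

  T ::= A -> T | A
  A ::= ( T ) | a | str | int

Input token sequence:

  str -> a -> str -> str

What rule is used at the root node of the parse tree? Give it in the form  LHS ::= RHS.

T ::= A -> T

[T [A str] -> [T [A a] -> [T [A str] -> [T [A str]]]]]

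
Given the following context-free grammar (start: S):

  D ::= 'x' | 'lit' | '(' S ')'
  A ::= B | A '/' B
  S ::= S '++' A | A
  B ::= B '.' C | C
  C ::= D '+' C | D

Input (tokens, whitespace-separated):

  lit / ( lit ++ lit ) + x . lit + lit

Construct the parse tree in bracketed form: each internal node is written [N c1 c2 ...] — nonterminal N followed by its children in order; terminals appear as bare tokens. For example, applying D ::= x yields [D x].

[S [A [A [B [C [D lit]]]] / [B [B [C [D ( [S [S [A [B [C [D lit]]]]] ++ [A [B [C [D lit]]]]] )] + [C [D x]]]] . [C [D lit] + [C [D lit]]]]]]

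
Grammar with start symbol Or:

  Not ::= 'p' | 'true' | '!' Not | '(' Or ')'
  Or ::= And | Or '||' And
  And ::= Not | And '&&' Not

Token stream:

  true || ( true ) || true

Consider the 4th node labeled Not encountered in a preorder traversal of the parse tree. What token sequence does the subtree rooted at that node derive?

true

[Or [Or [Or [And [Not true]]] || [And [Not ( [Or [And [Not true]]] )]]] || [And [Not true]]]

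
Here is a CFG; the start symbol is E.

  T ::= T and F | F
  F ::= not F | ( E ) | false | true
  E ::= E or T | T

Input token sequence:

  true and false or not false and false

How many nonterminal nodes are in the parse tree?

11

[E [E [T [T [F true]] and [F false]]] or [T [T [F not [F false]]] and [F false]]]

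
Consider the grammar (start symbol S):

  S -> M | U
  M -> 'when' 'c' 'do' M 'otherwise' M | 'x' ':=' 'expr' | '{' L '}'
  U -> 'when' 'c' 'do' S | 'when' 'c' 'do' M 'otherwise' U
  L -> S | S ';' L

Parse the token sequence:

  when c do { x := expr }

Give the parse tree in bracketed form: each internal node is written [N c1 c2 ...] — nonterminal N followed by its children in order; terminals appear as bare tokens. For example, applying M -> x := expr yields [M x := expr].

[S [U when c do [S [M { [L [S [M x := expr]]] }]]]]

S
U
when c do S
when c do M
when c do { L }
when c do { S }
when c do { M }
when c do { x := expr }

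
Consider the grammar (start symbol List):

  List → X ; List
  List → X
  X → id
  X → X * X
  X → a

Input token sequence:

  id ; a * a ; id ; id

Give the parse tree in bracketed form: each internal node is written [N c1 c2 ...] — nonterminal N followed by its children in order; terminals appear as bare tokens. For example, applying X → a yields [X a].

[List [X id] ; [List [X [X a] * [X a]] ; [List [X id] ; [List [X id]]]]]

List
X ; List
id ; List
id ; X ; List
id ; X * X ; List
id ; a * X ; List
id ; a * a ; List
id ; a * a ; X ; List
id ; a * a ; id ; List
id ; a * a ; id ; X
id ; a * a ; id ; id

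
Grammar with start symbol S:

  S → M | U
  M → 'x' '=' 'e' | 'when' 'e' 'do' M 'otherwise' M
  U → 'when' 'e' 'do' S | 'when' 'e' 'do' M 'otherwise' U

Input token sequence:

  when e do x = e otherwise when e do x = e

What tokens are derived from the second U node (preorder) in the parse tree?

[S [U when e do [M x = e] otherwise [U when e do [S [M x = e]]]]]

when e do x = e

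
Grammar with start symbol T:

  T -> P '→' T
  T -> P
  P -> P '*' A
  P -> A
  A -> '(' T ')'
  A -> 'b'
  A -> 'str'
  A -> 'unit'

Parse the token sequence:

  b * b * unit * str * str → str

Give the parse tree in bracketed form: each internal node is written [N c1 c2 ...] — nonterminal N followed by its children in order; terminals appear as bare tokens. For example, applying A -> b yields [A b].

[T [P [P [P [P [P [A b]] * [A b]] * [A unit]] * [A str]] * [A str]] → [T [P [A str]]]]

T
P → T
P * A → T
P * A * A → T
P * A * A * A → T
P * A * A * A * A → T
A * A * A * A * A → T
b * A * A * A * A → T
b * b * A * A * A → T
b * b * unit * A * A → T
b * b * unit * str * A → T
b * b * unit * str * str → T
b * b * unit * str * str → P
b * b * unit * str * str → A
b * b * unit * str * str → str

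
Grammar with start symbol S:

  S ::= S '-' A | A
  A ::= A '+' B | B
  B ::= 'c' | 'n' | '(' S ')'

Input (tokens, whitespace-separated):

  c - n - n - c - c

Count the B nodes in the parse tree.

[S [S [S [S [S [A [B c]]] - [A [B n]]] - [A [B n]]] - [A [B c]]] - [A [B c]]]

5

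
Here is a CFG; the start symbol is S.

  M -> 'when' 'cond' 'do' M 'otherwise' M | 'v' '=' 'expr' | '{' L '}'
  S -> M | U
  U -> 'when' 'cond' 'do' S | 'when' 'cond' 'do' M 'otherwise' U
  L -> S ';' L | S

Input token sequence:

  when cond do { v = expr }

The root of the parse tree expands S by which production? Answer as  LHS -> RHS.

[S [U when cond do [S [M { [L [S [M v = expr]]] }]]]]

S -> U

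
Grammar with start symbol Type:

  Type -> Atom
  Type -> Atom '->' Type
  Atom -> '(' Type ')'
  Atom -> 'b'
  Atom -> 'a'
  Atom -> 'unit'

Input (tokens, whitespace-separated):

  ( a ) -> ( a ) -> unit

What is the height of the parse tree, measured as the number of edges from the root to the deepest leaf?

[Type [Atom ( [Type [Atom a]] )] -> [Type [Atom ( [Type [Atom a]] )] -> [Type [Atom unit]]]]

5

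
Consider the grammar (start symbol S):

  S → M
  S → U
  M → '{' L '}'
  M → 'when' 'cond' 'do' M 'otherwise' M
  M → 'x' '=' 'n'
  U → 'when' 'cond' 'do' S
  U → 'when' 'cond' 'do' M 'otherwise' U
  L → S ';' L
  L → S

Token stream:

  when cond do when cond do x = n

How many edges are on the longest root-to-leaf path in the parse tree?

[S [U when cond do [S [U when cond do [S [M x = n]]]]]]

6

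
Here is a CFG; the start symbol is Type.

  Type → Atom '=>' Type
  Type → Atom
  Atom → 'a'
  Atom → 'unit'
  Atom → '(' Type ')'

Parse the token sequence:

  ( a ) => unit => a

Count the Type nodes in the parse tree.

4

[Type [Atom ( [Type [Atom a]] )] => [Type [Atom unit] => [Type [Atom a]]]]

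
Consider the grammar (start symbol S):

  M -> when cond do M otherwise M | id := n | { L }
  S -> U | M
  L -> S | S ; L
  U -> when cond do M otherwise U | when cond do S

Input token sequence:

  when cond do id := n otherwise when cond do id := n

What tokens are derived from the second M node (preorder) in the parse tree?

id := n

[S [U when cond do [M id := n] otherwise [U when cond do [S [M id := n]]]]]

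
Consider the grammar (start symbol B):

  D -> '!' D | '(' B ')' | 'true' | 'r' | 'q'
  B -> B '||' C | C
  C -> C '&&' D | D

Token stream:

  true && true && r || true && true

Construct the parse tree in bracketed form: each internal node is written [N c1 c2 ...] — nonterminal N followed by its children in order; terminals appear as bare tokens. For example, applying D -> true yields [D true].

[B [B [C [C [C [D true]] && [D true]] && [D r]]] || [C [C [D true]] && [D true]]]

B
B || C
C || C
C && D || C
C && D && D || C
D && D && D || C
true && D && D || C
true && true && D || C
true && true && r || C
true && true && r || C && D
true && true && r || D && D
true && true && r || true && D
true && true && r || true && true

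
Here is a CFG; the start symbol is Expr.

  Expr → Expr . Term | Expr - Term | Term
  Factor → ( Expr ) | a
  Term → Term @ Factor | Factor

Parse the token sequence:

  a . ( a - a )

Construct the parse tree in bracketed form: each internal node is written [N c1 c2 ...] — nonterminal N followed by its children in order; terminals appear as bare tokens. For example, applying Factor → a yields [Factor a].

Expr
Expr . Term
Term . Term
Factor . Term
a . Term
a . Factor
a . ( Expr )
a . ( Expr - Term )
a . ( Term - Term )
a . ( Factor - Term )
a . ( a - Term )
a . ( a - Factor )
a . ( a - a )

[Expr [Expr [Term [Factor a]]] . [Term [Factor ( [Expr [Expr [Term [Factor a]]] - [Term [Factor a]]] )]]]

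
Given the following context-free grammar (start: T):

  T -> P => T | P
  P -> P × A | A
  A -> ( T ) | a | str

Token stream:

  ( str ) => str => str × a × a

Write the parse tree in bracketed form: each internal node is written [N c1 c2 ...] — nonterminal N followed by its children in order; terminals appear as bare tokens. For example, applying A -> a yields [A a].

T
P => T
A => T
( T ) => T
( P ) => T
( A ) => T
( str ) => T
( str ) => P => T
( str ) => A => T
( str ) => str => T
( str ) => str => P
( str ) => str => P × A
( str ) => str => P × A × A
( str ) => str => A × A × A
( str ) => str => str × A × A
( str ) => str => str × a × A
( str ) => str => str × a × a

[T [P [A ( [T [P [A str]]] )]] => [T [P [A str]] => [T [P [P [P [A str]] × [A a]] × [A a]]]]]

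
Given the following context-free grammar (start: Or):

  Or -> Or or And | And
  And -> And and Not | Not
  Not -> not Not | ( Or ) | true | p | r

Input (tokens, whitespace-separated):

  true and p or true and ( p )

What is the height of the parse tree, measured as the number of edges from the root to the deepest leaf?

6

[Or [Or [And [And [Not true]] and [Not p]]] or [And [And [Not true]] and [Not ( [Or [And [Not p]]] )]]]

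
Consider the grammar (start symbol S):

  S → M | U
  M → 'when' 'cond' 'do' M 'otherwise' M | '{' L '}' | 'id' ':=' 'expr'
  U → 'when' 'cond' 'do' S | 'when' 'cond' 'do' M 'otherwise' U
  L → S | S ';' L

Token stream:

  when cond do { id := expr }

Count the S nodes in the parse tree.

3

[S [U when cond do [S [M { [L [S [M id := expr]]] }]]]]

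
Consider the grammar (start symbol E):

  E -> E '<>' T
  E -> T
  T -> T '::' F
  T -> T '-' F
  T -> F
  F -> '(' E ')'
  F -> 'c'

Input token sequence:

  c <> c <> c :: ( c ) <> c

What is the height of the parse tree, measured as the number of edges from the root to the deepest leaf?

7

[E [E [E [E [T [F c]]] <> [T [F c]]] <> [T [T [F c]] :: [F ( [E [T [F c]]] )]]] <> [T [F c]]]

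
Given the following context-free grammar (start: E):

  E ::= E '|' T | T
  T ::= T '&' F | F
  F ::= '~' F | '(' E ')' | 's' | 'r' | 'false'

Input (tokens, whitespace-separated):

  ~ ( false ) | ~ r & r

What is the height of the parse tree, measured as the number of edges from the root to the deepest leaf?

[E [E [T [F ~ [F ( [E [T [F false]]] )]]]] | [T [T [F ~ [F r]]] & [F r]]]

8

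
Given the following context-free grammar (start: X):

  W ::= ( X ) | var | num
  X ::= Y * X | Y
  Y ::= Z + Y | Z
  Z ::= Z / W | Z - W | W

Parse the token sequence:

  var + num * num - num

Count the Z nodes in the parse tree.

4

[X [Y [Z [W var]] + [Y [Z [W num]]]] * [X [Y [Z [Z [W num]] - [W num]]]]]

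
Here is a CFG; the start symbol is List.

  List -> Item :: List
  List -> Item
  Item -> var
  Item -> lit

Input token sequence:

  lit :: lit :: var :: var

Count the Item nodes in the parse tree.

[List [Item lit] :: [List [Item lit] :: [List [Item var] :: [List [Item var]]]]]

4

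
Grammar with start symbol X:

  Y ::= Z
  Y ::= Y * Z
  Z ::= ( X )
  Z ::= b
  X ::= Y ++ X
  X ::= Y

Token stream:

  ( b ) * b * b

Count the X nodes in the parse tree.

2

[X [Y [Y [Y [Z ( [X [Y [Z b]]] )]] * [Z b]] * [Z b]]]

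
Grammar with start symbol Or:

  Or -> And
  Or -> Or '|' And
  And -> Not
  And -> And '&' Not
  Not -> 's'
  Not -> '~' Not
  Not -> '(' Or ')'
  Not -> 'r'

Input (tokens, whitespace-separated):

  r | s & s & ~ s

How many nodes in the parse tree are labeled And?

4

[Or [Or [And [Not r]]] | [And [And [And [Not s]] & [Not s]] & [Not ~ [Not s]]]]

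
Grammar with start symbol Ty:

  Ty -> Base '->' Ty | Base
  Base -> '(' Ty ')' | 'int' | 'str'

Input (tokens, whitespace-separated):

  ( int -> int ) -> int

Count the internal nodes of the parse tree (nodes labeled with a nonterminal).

[Ty [Base ( [Ty [Base int] -> [Ty [Base int]]] )] -> [Ty [Base int]]]

8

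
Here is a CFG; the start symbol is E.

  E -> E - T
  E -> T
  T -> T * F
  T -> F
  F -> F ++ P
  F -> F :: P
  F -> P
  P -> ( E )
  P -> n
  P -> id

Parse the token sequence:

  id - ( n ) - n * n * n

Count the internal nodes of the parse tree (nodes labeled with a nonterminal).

[E [E [E [T [F [P id]]]] - [T [F [P ( [E [T [F [P n]]]] )]]]] - [T [T [T [F [P n]]] * [F [P n]]] * [F [P n]]]]

22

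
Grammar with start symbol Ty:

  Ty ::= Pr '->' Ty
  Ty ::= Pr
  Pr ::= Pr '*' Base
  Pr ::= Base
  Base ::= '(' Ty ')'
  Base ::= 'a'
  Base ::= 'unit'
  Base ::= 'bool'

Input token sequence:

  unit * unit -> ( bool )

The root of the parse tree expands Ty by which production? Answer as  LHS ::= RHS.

Ty ::= Pr '->' Ty

[Ty [Pr [Pr [Base unit]] * [Base unit]] -> [Ty [Pr [Base ( [Ty [Pr [Base bool]]] )]]]]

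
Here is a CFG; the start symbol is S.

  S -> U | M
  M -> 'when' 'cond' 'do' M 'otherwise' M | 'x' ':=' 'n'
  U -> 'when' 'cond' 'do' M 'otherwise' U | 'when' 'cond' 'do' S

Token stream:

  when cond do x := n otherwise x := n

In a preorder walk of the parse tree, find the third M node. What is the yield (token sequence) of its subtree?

x := n

[S [M when cond do [M x := n] otherwise [M x := n]]]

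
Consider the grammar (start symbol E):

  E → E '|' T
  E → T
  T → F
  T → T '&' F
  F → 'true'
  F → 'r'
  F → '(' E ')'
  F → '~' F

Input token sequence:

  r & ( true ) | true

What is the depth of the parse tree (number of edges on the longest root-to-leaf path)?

[E [E [T [T [F r]] & [F ( [E [T [F true]]] )]]] | [T [F true]]]

7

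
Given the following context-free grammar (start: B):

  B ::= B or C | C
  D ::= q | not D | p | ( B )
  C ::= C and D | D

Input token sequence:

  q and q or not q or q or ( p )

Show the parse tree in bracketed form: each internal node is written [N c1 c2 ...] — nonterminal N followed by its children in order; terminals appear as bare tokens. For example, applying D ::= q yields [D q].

[B [B [B [B [C [C [D q]] and [D q]]] or [C [D not [D q]]]] or [C [D q]]] or [C [D ( [B [C [D p]]] )]]]

B
B or C
B or C or C
B or C or C or C
C or C or C or C
C and D or C or C or C
D and D or C or C or C
q and D or C or C or C
q and q or C or C or C
q and q or D or C or C
q and q or not D or C or C
q and q or not q or C or C
q and q or not q or D or C
q and q or not q or q or C
q and q or not q or q or D
q and q or not q or q or ( B )
q and q or not q or q or ( C )
q and q or not q or q or ( D )
q and q or not q or q or ( p )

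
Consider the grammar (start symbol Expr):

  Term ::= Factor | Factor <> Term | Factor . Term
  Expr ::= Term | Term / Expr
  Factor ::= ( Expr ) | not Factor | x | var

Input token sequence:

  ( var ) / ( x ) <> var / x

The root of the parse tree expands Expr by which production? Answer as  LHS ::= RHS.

Expr ::= Term / Expr

[Expr [Term [Factor ( [Expr [Term [Factor var]]] )]] / [Expr [Term [Factor ( [Expr [Term [Factor x]]] )] <> [Term [Factor var]]] / [Expr [Term [Factor x]]]]]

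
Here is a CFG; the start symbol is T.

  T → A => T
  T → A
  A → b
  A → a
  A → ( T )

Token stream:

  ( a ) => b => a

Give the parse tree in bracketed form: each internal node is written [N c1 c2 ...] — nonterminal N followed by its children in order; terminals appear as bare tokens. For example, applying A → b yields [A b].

[T [A ( [T [A a]] )] => [T [A b] => [T [A a]]]]

T
A => T
( T ) => T
( A ) => T
( a ) => T
( a ) => A => T
( a ) => b => T
( a ) => b => A
( a ) => b => a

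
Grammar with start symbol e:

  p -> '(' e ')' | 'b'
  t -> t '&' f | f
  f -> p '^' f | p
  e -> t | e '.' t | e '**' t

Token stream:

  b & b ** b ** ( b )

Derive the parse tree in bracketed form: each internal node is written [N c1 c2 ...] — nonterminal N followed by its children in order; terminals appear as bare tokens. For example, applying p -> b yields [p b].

[e [e [e [t [t [f [p b]]] & [f [p b]]]] ** [t [f [p b]]]] ** [t [f [p ( [e [t [f [p b]]]] )]]]]

e
e ** t
e ** t ** t
t ** t ** t
t & f ** t ** t
f & f ** t ** t
p & f ** t ** t
b & f ** t ** t
b & p ** t ** t
b & b ** t ** t
b & b ** f ** t
b & b ** p ** t
b & b ** b ** t
b & b ** b ** f
b & b ** b ** p
b & b ** b ** ( e )
b & b ** b ** ( t )
b & b ** b ** ( f )
b & b ** b ** ( p )
b & b ** b ** ( b )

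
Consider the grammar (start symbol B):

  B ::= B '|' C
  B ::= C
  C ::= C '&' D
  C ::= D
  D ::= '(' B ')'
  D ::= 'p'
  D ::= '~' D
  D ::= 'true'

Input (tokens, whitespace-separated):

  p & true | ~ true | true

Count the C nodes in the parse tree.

[B [B [B [C [C [D p]] & [D true]]] | [C [D ~ [D true]]]] | [C [D true]]]

4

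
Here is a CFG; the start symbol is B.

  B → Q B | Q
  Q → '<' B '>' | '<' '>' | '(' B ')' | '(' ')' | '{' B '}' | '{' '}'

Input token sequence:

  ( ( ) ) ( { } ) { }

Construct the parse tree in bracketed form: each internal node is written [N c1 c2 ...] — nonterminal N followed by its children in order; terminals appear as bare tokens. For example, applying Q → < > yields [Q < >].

B
Q B
( B ) B
( Q ) B
( ( ) ) B
( ( ) ) Q B
( ( ) ) ( B ) B
( ( ) ) ( Q ) B
( ( ) ) ( { } ) B
( ( ) ) ( { } ) Q
( ( ) ) ( { } ) { }

[B [Q ( [B [Q ( )]] )] [B [Q ( [B [Q { }]] )] [B [Q { }]]]]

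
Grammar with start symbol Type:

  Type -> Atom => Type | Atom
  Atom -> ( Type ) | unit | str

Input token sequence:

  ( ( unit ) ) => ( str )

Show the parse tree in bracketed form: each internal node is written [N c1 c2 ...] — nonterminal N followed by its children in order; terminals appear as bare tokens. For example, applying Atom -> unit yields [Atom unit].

[Type [Atom ( [Type [Atom ( [Type [Atom unit]] )]] )] => [Type [Atom ( [Type [Atom str]] )]]]

Type
Atom => Type
( Type ) => Type
( Atom ) => Type
( ( Type ) ) => Type
( ( Atom ) ) => Type
( ( unit ) ) => Type
( ( unit ) ) => Atom
( ( unit ) ) => ( Type )
( ( unit ) ) => ( Atom )
( ( unit ) ) => ( str )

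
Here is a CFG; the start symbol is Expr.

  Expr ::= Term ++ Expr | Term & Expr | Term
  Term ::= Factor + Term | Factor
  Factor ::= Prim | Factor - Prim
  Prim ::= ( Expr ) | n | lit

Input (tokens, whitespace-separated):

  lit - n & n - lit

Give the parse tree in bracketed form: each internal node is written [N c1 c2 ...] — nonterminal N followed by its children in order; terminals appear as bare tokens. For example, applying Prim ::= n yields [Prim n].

[Expr [Term [Factor [Factor [Prim lit]] - [Prim n]]] & [Expr [Term [Factor [Factor [Prim n]] - [Prim lit]]]]]

Expr
Term & Expr
Factor & Expr
Factor - Prim & Expr
Prim - Prim & Expr
lit - Prim & Expr
lit - n & Expr
lit - n & Term
lit - n & Factor
lit - n & Factor - Prim
lit - n & Prim - Prim
lit - n & n - Prim
lit - n & n - lit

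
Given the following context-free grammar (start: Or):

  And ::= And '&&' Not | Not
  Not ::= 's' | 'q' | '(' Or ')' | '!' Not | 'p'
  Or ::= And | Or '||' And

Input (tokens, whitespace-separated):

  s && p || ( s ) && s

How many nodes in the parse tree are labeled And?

[Or [Or [And [And [Not s]] && [Not p]]] || [And [And [Not ( [Or [And [Not s]]] )]] && [Not s]]]

5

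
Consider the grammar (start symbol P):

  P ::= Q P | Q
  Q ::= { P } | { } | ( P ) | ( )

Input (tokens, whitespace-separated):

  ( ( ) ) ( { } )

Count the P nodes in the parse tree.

[P [Q ( [P [Q ( )]] )] [P [Q ( [P [Q { }]] )]]]

4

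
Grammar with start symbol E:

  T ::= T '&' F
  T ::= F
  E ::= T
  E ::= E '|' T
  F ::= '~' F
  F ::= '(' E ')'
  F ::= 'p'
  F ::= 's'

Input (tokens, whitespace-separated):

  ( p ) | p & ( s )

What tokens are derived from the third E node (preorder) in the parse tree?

[E [E [T [F ( [E [T [F p]]] )]]] | [T [T [F p]] & [F ( [E [T [F s]]] )]]]

p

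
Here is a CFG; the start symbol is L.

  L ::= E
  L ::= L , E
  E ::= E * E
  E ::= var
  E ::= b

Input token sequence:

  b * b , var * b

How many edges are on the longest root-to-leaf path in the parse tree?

[L [L [E [E b] * [E b]]] , [E [E var] * [E b]]]

4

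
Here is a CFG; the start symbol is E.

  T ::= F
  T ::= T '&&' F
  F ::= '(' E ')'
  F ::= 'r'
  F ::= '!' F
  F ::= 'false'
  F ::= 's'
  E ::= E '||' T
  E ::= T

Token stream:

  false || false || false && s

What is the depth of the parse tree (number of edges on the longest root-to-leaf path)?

5

[E [E [E [T [F false]]] || [T [F false]]] || [T [T [F false]] && [F s]]]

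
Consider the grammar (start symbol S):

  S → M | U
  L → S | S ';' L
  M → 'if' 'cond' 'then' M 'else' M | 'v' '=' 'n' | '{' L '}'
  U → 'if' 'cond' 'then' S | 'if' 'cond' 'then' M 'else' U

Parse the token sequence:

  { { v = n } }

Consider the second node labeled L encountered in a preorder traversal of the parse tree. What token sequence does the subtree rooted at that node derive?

[S [M { [L [S [M { [L [S [M v = n]]] }]]] }]]

v = n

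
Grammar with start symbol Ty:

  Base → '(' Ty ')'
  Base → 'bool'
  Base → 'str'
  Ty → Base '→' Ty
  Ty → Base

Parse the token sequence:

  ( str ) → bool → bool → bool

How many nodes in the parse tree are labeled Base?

5

[Ty [Base ( [Ty [Base str]] )] → [Ty [Base bool] → [Ty [Base bool] → [Ty [Base bool]]]]]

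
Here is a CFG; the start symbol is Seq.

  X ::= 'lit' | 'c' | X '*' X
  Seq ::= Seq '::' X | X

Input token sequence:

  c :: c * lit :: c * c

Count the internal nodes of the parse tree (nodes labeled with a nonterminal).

[Seq [Seq [Seq [X c]] :: [X [X c] * [X lit]]] :: [X [X c] * [X c]]]

10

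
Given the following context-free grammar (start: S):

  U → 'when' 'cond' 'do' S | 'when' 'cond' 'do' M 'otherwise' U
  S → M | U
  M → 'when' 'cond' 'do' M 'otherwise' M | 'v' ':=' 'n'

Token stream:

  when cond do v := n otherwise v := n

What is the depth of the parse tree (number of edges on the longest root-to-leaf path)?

3

[S [M when cond do [M v := n] otherwise [M v := n]]]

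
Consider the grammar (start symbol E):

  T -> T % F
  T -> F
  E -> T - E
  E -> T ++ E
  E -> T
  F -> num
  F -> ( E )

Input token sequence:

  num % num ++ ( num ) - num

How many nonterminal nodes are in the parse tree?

14

[E [T [T [F num]] % [F num]] ++ [E [T [F ( [E [T [F num]]] )]] - [E [T [F num]]]]]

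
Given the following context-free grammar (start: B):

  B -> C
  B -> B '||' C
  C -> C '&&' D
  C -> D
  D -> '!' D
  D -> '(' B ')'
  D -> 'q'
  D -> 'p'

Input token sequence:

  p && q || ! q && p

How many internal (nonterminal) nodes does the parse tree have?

11

[B [B [C [C [D p]] && [D q]]] || [C [C [D ! [D q]]] && [D p]]]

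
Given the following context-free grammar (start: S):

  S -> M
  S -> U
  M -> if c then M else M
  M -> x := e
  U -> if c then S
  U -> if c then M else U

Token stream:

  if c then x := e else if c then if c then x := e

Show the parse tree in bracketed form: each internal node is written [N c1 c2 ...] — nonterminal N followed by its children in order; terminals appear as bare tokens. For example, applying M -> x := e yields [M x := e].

S
U
if c then M else U
if c then x := e else U
if c then x := e else if c then S
if c then x := e else if c then U
if c then x := e else if c then if c then S
if c then x := e else if c then if c then M
if c then x := e else if c then if c then x := e

[S [U if c then [M x := e] else [U if c then [S [U if c then [S [M x := e]]]]]]]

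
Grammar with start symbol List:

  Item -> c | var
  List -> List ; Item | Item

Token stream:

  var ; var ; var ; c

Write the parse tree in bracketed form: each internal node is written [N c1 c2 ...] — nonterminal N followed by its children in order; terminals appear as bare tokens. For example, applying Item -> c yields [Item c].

List
List ; Item
List ; Item ; Item
List ; Item ; Item ; Item
Item ; Item ; Item ; Item
var ; Item ; Item ; Item
var ; var ; Item ; Item
var ; var ; var ; Item
var ; var ; var ; c

[List [List [List [List [Item var]] ; [Item var]] ; [Item var]] ; [Item c]]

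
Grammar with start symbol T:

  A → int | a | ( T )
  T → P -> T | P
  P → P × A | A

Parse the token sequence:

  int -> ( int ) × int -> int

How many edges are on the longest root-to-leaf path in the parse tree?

[T [P [A int]] -> [T [P [P [A ( [T [P [A int]]] )]] × [A int]] -> [T [P [A int]]]]]

8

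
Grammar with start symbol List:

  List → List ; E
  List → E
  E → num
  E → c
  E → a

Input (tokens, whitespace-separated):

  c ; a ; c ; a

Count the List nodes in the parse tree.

[List [List [List [List [E c]] ; [E a]] ; [E c]] ; [E a]]

4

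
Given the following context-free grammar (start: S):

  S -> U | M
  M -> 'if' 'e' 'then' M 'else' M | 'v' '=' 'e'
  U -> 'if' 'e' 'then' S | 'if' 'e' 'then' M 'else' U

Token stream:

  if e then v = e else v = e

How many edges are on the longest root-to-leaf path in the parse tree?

3

[S [M if e then [M v = e] else [M v = e]]]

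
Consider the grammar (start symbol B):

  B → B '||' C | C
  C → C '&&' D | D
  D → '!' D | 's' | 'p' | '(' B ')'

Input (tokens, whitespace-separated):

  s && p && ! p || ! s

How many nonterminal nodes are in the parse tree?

[B [B [C [C [C [D s]] && [D p]] && [D ! [D p]]]] || [C [D ! [D s]]]]

12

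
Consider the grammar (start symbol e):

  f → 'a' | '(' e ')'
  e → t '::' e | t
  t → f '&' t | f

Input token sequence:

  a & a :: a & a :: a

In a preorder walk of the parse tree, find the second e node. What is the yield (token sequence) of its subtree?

[e [t [f a] & [t [f a]]] :: [e [t [f a] & [t [f a]]] :: [e [t [f a]]]]]

a & a :: a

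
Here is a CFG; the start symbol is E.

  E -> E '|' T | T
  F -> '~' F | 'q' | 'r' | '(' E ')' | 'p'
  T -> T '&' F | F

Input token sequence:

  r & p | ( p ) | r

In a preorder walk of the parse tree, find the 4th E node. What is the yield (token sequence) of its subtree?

[E [E [E [T [T [F r]] & [F p]]] | [T [F ( [E [T [F p]]] )]]] | [T [F r]]]

p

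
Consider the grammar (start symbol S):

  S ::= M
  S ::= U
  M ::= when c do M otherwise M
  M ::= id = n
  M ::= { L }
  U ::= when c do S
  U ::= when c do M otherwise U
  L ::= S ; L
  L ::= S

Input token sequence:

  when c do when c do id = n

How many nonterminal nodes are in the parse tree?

6

[S [U when c do [S [U when c do [S [M id = n]]]]]]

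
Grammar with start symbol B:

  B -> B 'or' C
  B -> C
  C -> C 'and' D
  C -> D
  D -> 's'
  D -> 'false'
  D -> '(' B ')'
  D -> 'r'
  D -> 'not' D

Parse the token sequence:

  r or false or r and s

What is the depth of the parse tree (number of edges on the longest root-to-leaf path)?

[B [B [B [C [D r]]] or [C [D false]]] or [C [C [D r]] and [D s]]]

5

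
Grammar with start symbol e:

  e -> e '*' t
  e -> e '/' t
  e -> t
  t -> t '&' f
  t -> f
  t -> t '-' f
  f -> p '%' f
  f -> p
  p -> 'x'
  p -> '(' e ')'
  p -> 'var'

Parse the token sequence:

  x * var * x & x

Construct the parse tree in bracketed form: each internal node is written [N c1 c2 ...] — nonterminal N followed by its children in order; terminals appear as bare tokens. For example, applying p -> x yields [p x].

e
e * t
e * t * t
t * t * t
f * t * t
p * t * t
x * t * t
x * f * t
x * p * t
x * var * t
x * var * t & f
x * var * f & f
x * var * p & f
x * var * x & f
x * var * x & p
x * var * x & x

[e [e [e [t [f [p x]]]] * [t [f [p var]]]] * [t [t [f [p x]]] & [f [p x]]]]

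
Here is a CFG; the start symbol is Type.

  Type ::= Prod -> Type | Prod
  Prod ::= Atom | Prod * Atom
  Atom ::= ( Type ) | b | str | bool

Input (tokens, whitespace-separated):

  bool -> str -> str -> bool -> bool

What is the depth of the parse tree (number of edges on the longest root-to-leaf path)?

7

[Type [Prod [Atom bool]] -> [Type [Prod [Atom str]] -> [Type [Prod [Atom str]] -> [Type [Prod [Atom bool]] -> [Type [Prod [Atom bool]]]]]]]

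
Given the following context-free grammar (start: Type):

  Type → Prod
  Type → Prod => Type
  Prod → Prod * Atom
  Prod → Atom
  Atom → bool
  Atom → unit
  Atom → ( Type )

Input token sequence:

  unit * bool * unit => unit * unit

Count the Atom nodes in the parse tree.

5

[Type [Prod [Prod [Prod [Atom unit]] * [Atom bool]] * [Atom unit]] => [Type [Prod [Prod [Atom unit]] * [Atom unit]]]]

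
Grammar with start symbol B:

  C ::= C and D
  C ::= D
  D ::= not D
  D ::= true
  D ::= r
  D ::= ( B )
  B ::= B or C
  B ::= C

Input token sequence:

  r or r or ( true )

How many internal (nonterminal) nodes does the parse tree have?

[B [B [B [C [D r]]] or [C [D r]]] or [C [D ( [B [C [D true]]] )]]]

12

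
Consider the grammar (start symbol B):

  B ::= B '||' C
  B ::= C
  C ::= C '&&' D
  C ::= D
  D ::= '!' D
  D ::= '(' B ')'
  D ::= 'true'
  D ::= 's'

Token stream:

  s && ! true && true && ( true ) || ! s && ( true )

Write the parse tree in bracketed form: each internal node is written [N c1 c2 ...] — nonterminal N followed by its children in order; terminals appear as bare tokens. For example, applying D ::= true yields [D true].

B
B || C
C || C
C && D || C
C && D && D || C
C && D && D && D || C
D && D && D && D || C
s && D && D && D || C
s && ! D && D && D || C
s && ! true && D && D || C
s && ! true && true && D || C
s && ! true && true && ( B ) || C
s && ! true && true && ( C ) || C
s && ! true && true && ( D ) || C
s && ! true && true && ( true ) || C
s && ! true && true && ( true ) || C && D
s && ! true && true && ( true ) || D && D
s && ! true && true && ( true ) || ! D && D
s && ! true && true && ( true ) || ! s && D
s && ! true && true && ( true ) || ! s && ( B )
s && ! true && true && ( true ) || ! s && ( C )
s && ! true && true && ( true ) || ! s && ( D )
s && ! true && true && ( true ) || ! s && ( true )

[B [B [C [C [C [C [D s]] && [D ! [D true]]] && [D true]] && [D ( [B [C [D true]]] )]]] || [C [C [D ! [D s]]] && [D ( [B [C [D true]]] )]]]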